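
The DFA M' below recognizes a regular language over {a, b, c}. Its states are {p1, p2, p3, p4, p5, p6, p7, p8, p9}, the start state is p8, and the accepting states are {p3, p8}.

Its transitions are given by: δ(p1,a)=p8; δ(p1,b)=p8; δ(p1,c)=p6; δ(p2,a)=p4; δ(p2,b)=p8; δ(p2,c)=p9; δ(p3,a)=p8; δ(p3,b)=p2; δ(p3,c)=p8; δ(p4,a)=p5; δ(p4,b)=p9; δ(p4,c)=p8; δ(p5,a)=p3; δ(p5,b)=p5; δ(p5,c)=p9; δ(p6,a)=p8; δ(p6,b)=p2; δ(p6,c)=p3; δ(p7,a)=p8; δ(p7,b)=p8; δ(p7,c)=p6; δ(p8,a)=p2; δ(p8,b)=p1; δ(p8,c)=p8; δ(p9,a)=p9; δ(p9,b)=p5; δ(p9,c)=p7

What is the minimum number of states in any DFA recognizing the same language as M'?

8

All states are reachable from the start state.
P0 = {p3,p8} | {p1,p2,p4,p5,p6,p7,p9}.
On input a, block {p3,p8} splits into {p3} and {p8}.
On input a, block {p1,p2,p4,p5,p6,p7,p9} splits into {p1,p6,p7} and {p2,p4,p9} and {p5}.
On input b, block {p1,p6,p7} splits into {p1,p7} and {p6}.
Refine {p2,p4,p9} on symbol a: members go to different blocks, giving {p2,p9} and {p4}.
Split {p2,p9} by δ(·,a) → {p2} and {p9}.
The partition is now stable with 8 blocks: {p3} | {p1,p7} | {p8} | {p2} | {p5} | {p6} | {p4} | {p9}.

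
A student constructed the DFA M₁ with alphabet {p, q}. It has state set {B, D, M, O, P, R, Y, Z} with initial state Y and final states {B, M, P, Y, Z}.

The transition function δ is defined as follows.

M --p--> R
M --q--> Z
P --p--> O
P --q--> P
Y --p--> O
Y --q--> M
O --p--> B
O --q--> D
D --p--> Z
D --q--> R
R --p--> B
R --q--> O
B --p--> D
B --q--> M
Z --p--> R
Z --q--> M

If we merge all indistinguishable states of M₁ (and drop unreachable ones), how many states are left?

Reachable states from the start: {B,D,M,O,R,Y,Z}. Unreachable: {P} — drop them.
P0 = {B,M,Y,Z} | {D,O,R}.
Stable partition: {B,M,Y,Z} | {D,O,R} — 2 equivalence classes.

2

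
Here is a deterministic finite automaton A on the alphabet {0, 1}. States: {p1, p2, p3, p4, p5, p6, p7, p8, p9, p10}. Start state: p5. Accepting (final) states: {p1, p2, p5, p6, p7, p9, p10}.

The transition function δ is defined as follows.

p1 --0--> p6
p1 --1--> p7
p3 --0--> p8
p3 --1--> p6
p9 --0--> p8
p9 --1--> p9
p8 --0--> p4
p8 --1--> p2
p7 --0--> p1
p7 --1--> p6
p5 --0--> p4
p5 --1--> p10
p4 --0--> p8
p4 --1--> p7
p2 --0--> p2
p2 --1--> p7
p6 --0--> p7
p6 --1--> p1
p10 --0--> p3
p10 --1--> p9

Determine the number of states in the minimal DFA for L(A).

All states are reachable from the start state.
P0 = {p1,p2,p5,p6,p7,p9,p10} | {p3,p4,p8}.
Refine {p1,p2,p5,p6,p7,p9,p10} on symbol 0: members go to different blocks, giving {p1,p2,p6,p7} and {p5,p9,p10}.
No further refinement is possible. Final partition (3 blocks): {p1,p2,p6,p7} | {p3,p4,p8} | {p5,p9,p10}.

3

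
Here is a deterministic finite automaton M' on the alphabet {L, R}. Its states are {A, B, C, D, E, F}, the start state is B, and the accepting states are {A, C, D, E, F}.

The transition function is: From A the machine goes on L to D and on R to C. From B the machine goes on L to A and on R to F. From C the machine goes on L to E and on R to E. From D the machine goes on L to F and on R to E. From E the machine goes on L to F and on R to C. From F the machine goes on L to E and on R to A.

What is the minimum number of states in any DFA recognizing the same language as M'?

2

Initial partition by acceptance: {A,C,D,E,F} | {B}.
No further refinement is possible. Final partition (2 blocks): {A,C,D,E,F} | {B}.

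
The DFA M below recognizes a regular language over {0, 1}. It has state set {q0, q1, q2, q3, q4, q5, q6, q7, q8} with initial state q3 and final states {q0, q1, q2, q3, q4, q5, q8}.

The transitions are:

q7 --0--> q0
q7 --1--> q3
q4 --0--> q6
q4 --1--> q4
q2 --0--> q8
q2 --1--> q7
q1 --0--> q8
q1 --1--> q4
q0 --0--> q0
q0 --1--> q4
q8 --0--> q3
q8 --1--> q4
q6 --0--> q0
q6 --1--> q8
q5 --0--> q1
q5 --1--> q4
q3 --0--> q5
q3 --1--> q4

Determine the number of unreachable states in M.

2

No path from q3 leads to q2, q7; the other 7 states are all reachable.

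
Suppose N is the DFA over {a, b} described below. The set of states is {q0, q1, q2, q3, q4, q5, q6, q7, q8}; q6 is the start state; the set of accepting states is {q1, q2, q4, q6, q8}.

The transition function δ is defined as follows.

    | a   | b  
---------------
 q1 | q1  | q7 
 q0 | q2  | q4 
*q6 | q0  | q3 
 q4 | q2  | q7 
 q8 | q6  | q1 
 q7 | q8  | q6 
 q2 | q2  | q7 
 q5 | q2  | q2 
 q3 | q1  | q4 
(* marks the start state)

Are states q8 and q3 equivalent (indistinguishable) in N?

No

States {q5} cannot be reached from the start state, so discard them.
Initial partition by acceptance: {q1,q2,q4,q6,q8} | {q0,q3,q7}.
Refine {q1,q2,q4,q6,q8} on symbol a: members go to different blocks, giving {q1,q2,q4,q8} and {q6}.
Split {q1,q2,q4,q8} by δ(·,a) → {q1,q2,q4} and {q8}.
Refine {q0,q3,q7} on symbol a: members go to different blocks, giving {q0,q3} and {q7}.
The partition is now stable with 5 blocks: {q1,q2,q4} | {q0,q3} | {q6} | {q8} | {q7}.
q8 and q3 end up in different blocks, so they are distinguishable. For instance, the string 'ε' is accepted from only q8.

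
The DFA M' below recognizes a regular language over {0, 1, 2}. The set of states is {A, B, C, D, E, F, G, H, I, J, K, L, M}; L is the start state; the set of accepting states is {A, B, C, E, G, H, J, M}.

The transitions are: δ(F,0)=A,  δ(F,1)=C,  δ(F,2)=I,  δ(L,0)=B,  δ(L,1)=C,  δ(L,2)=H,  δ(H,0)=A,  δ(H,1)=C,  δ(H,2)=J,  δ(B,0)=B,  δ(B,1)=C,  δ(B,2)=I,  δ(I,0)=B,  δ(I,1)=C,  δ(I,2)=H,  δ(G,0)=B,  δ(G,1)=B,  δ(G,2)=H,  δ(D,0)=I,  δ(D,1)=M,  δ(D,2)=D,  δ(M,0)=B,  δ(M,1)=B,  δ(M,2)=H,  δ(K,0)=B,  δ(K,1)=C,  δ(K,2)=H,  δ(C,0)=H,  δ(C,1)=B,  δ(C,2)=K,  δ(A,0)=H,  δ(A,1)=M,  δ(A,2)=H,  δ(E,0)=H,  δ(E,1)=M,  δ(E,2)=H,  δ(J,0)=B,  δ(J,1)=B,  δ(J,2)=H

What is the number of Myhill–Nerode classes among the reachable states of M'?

6

First remove the unreachable states {D,E,F,G}; 9 states remain.
P0 = {A,B,C,H,J,M} | {I,K,L}.
On input 2, block {A,B,C,H,J,M} splits into {A,H,J,M} and {B,C}.
Refine {A,H,J,M} on symbol 0: members go to different blocks, giving {A,H} and {J,M}.
On input 1, block {A,H} splits into {A} and {H}.
Refine {B,C} on symbol 0: members go to different blocks, giving {B} and {C}.
The partition is now stable with 6 blocks: {A} | {I,K,L} | {B} | {J,M} | {H} | {C}.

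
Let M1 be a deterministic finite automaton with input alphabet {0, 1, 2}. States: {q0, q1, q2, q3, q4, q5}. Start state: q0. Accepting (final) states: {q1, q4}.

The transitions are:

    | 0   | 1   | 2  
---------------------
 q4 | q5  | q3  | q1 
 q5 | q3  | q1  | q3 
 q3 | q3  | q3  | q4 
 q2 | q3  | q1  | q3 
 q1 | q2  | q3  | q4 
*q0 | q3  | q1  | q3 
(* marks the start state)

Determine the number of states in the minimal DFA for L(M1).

3

All states are reachable from the start state.
Initial partition by acceptance: {q1,q4} | {q0,q2,q3,q5}.
Split {q0,q2,q3,q5} by δ(·,1) → {q0,q2,q5} and {q3}.
The partition is now stable with 3 blocks: {q1,q4} | {q0,q2,q5} | {q3}.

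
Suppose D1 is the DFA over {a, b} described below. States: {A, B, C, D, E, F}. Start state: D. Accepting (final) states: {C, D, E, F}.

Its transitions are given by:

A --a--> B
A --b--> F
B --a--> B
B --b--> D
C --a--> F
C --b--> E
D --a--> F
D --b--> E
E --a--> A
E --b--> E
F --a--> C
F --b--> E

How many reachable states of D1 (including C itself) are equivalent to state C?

Initial partition by acceptance: {C,D,E,F} | {A,B}.
Split {C,D,E,F} by δ(·,a) → {C,D,F} and {E}.
Stable partition: {C,D,F} | {A,B} | {E} — 3 equivalence classes.
The equivalence class containing C is {C,D,F}, of size 3.

3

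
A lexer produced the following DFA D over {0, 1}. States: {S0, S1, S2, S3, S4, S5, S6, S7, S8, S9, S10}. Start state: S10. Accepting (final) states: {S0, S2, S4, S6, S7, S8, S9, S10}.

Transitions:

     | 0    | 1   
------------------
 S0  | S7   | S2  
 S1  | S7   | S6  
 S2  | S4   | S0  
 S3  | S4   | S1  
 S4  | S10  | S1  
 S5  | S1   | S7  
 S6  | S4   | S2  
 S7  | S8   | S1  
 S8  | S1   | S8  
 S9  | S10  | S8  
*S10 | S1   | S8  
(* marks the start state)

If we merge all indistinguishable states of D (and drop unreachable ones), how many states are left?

States {S3,S5,S9} cannot be reached from the start state, so discard them.
Initial partition by acceptance: {S0,S2,S4,S6,S7,S8,S10} | {S1}.
Refine {S0,S2,S4,S6,S7,S8,S10} on symbol 0: members go to different blocks, giving {S0,S2,S4,S6,S7} and {S8,S10}.
Split {S0,S2,S4,S6,S7} by δ(·,0) → {S0,S2,S6} and {S4,S7}.
The partition is now stable with 4 blocks: {S0,S2,S6} | {S1} | {S8,S10} | {S4,S7}.

4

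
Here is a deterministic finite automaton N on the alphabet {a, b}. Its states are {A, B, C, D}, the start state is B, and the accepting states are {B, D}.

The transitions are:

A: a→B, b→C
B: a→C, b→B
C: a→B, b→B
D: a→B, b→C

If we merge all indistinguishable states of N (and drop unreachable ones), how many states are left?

States {A,D} cannot be reached from the start state, so discard them.
Initial partition by acceptance: {B} | {C}.
Stable partition: {B} | {C} — 2 equivalence classes.

2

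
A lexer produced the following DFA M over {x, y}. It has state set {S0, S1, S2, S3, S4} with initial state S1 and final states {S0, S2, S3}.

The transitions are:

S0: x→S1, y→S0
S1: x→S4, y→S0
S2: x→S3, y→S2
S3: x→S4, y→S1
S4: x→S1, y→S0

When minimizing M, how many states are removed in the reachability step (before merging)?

No path from S1 leads to S2, S3; the other 3 states are all reachable.

2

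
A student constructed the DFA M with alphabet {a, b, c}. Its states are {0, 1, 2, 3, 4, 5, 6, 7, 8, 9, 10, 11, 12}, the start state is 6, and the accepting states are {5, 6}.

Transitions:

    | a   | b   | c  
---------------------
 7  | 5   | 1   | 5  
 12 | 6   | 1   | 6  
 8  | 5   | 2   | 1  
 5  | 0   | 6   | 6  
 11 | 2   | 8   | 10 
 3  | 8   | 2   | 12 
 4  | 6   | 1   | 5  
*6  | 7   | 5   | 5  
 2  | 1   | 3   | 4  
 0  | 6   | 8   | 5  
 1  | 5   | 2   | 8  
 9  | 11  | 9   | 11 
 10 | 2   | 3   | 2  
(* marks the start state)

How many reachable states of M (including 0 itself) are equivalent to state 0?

4

First remove the unreachable states {9,10,11}; 10 states remain.
Initial partition by acceptance: {5,6} | {0,1,2,3,4,7,8,12}.
Refine {0,1,2,3,4,7,8,12} on symbol a: members go to different blocks, giving {0,1,4,7,8,12} and {2,3}.
Refine {0,1,4,7,8,12} on symbol b: members go to different blocks, giving {0,4,7,12} and {1,8}.
The partition is now stable with 4 blocks: {5,6} | {0,4,7,12} | {2,3} | {1,8}.
The equivalence class containing 0 is {0,4,7,12}, of size 4.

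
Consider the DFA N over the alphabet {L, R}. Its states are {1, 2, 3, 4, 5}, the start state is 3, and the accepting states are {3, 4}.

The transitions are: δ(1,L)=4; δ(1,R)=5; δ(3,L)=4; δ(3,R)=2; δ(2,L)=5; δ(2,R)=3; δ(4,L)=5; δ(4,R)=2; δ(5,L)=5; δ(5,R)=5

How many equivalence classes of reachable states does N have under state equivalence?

4

Reachable states from the start: {2,3,4,5}. Unreachable: {1} — drop them.
P0 = {3,4} | {2,5}.
Split {3,4} by δ(·,L) → {3} and {4}.
Refine {2,5} on symbol R: members go to different blocks, giving {2} and {5}.
The partition is now stable with 4 blocks: {3} | {2} | {4} | {5}.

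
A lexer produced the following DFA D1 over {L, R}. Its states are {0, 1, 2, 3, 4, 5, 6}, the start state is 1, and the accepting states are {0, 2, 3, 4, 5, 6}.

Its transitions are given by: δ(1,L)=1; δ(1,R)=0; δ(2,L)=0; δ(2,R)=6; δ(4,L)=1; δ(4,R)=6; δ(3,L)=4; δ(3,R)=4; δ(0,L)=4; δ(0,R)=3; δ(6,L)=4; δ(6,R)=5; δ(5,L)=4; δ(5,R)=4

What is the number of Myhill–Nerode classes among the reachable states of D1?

4

First remove the unreachable states {2}; 6 states remain.
P0 = {0,3,4,5,6} | {1}.
On input L, block {0,3,4,5,6} splits into {0,3,5,6} and {4}.
Split {0,3,5,6} by δ(·,R) → {0,6} and {3,5}.
The partition is now stable with 4 blocks: {0,6} | {1} | {4} | {3,5}.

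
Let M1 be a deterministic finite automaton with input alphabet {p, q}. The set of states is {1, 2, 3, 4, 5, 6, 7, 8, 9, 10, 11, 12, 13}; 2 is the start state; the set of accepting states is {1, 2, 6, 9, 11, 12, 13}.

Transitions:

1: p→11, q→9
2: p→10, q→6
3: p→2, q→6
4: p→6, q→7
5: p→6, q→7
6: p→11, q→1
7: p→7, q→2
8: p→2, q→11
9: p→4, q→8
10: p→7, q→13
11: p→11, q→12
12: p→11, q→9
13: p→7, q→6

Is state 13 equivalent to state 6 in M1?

States {3,5} cannot be reached from the start state, so discard them.
Initial partition by acceptance: {1,2,6,9,11,12,13} | {4,7,8,10}.
On input p, block {1,2,6,9,11,12,13} splits into {1,6,11,12} and {2,9,13}.
Refine {1,6,11,12} on symbol q: members go to different blocks, giving {1,12} and {6,11}.
Refine {4,7,8,10} on symbol p: members go to different blocks, giving {7,10} and {4} and {8}.
On input p, block {2,9,13} splits into {2,13} and {9}.
The partition is now stable with 7 blocks: {1,12} | {7,10} | {2,13} | {6,11} | {4} | {8} | {9}.
13 and 6 end up in different blocks, so they are distinguishable. For instance, the string 'p' is accepted from only 6.

No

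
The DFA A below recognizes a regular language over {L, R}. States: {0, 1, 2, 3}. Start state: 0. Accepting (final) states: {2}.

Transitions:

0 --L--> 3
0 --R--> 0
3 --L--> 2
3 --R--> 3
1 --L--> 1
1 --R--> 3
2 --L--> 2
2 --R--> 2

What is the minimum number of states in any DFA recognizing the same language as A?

States {1} cannot be reached from the start state, so discard them.
Initial partition by acceptance: {2} | {0,3}.
On input L, block {0,3} splits into {0} and {3}.
The partition is now stable with 3 blocks: {2} | {0} | {3}.

3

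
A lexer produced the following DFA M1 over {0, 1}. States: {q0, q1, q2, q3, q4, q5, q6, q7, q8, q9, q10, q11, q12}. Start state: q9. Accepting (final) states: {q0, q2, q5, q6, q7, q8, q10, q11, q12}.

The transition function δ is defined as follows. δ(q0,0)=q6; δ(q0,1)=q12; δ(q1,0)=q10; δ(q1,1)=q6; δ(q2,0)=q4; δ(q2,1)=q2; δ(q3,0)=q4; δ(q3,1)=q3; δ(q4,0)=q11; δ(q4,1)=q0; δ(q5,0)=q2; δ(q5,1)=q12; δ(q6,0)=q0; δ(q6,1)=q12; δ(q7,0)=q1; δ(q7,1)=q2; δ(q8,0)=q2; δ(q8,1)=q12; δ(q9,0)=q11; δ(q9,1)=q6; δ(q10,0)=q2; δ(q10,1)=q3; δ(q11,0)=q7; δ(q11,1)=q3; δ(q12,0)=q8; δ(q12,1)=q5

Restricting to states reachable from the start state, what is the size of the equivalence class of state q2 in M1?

Every state is reachable, so we keep all 13.
P0 = {q0,q2,q5,q6,q7,q8,q10,q11,q12} | {q1,q3,q4,q9}.
Refine {q0,q2,q5,q6,q7,q8,q10,q11,q12} on symbol 0: members go to different blocks, giving {q0,q5,q6,q8,q10,q11,q12} and {q2,q7}.
On input 0, block {q0,q5,q6,q8,q10,q11,q12} splits into {q5,q8,q10,q11} and {q0,q6,q12}.
Refine {q5,q8,q10,q11} on symbol 1: members go to different blocks, giving {q5,q8} and {q10,q11}.
Split {q1,q3,q4,q9} by δ(·,0) → {q1,q4,q9} and {q3}.
Refine {q0,q6,q12} on symbol 0: members go to different blocks, giving {q0,q6} and {q12}.
Stable partition: {q5,q8} | {q1,q4,q9} | {q2,q7} | {q0,q6} | {q10,q11} | {q3} | {q12} — 7 equivalence classes.
State q2 belongs to the block {q2,q7}, which has 2 states.

2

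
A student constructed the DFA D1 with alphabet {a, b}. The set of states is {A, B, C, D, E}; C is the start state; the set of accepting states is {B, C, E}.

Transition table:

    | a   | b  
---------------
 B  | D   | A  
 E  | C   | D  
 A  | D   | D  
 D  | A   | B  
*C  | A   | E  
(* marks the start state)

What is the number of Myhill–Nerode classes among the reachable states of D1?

5

All states are reachable from the start state.
P0 = {B,C,E} | {A,D}.
Split {B,C,E} by δ(·,a) → {B,C} and {E}.
On input b, block {B,C} splits into {B} and {C}.
On input b, block {A,D} splits into {A} and {D}.
No further refinement is possible. Final partition (5 blocks): {B} | {A} | {E} | {C} | {D}.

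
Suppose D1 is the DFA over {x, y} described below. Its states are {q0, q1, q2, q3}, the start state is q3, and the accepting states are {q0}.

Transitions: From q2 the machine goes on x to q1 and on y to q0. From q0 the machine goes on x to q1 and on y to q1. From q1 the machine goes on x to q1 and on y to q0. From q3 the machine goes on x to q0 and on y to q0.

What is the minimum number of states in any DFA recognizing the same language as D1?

3

Reachable states from the start: {q0,q1,q3}. Unreachable: {q2} — drop them.
Initial partition by acceptance: {q0} | {q1,q3}.
Split {q1,q3} by δ(·,x) → {q1} and {q3}.
The partition is now stable with 3 blocks: {q0} | {q1} | {q3}.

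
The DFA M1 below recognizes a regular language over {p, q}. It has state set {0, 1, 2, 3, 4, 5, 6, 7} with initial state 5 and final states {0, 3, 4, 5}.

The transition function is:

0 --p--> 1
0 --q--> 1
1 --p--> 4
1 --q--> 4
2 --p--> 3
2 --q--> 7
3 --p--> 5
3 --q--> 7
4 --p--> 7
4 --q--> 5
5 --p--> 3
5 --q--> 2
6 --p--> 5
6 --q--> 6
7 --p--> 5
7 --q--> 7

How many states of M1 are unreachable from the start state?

4

No path from 5 leads to 0, 1, 4, 6; the other 4 states are all reachable.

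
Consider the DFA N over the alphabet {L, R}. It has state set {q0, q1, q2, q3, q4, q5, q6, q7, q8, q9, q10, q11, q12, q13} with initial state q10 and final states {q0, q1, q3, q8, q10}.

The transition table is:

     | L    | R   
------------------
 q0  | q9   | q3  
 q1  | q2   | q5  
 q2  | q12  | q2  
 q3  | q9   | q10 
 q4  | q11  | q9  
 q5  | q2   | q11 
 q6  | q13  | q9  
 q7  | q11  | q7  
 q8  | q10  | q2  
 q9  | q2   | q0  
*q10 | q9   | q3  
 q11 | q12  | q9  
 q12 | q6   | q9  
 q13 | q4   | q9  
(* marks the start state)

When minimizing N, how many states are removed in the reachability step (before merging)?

4

Starting at q10 and following transitions, the reachable set is {q0, q2, q3, q4, q6, q9, q10, q11, q12, q13}. That leaves q1, q5, q7, q8 unreachable — 4 in total.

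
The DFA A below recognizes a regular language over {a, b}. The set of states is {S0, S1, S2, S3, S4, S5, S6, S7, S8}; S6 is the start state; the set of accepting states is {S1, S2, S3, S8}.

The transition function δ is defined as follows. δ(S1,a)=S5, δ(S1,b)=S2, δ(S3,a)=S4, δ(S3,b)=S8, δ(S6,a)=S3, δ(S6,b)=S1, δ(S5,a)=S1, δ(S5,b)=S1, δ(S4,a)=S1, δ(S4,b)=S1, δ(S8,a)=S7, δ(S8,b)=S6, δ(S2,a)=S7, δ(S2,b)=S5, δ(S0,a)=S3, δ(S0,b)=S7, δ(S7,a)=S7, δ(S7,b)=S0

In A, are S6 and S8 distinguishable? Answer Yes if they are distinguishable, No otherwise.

Yes

Every state is reachable, so we keep all 9.
P0 = {S1,S2,S3,S8} | {S0,S4,S5,S6,S7}.
On input b, block {S1,S2,S3,S8} splits into {S1,S3} and {S2,S8}.
Refine {S0,S4,S5,S6,S7} on symbol a: members go to different blocks, giving {S0,S4,S5,S6} and {S7}.
On input b, block {S0,S4,S5,S6} splits into {S4,S5,S6} and {S0}.
The partition is now stable with 5 blocks: {S1,S3} | {S4,S5,S6} | {S2,S8} | {S7} | {S0}.
S6 and S8 end up in different blocks, so they are distinguishable. For instance, the string 'ε' is accepted from only S8.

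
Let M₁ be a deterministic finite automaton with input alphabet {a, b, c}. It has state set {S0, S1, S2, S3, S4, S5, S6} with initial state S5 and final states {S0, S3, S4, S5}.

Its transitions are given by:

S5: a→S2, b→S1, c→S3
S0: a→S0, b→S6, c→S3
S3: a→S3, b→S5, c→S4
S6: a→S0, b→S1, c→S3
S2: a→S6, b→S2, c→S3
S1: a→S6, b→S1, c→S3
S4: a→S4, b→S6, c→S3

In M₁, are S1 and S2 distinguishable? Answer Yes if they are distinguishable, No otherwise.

Every state is reachable, so we keep all 7.
Start with accepting vs non-accepting: {S0,S3,S4,S5} | {S1,S2,S6}.
Split {S0,S3,S4,S5} by δ(·,a) → {S0,S3,S4} and {S5}.
On input b, block {S0,S3,S4} splits into {S0,S4} and {S3}.
Refine {S1,S2,S6} on symbol a: members go to different blocks, giving {S1,S2} and {S6}.
Stable partition: {S0,S4} | {S1,S2} | {S5} | {S3} | {S6} — 5 equivalence classes.
S1 and S2 lie in the same block of the stable partition, so they are equivalent — no string distinguishes them.

No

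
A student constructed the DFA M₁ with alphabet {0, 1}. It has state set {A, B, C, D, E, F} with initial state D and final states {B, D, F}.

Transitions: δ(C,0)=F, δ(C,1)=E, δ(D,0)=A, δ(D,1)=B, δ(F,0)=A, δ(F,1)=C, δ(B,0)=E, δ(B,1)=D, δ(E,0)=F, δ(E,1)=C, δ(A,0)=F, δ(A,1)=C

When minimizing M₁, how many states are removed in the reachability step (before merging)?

Every one of the 6 states is reachable from D.

0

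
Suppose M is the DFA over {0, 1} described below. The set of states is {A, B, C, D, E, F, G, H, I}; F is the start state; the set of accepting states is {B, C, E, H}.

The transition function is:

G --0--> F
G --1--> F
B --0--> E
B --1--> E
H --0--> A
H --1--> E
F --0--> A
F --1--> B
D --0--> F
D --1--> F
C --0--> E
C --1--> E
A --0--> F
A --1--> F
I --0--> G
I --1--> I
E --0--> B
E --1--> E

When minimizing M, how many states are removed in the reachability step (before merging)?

5

No path from F leads to C, D, G, H, I; the other 4 states are all reachable.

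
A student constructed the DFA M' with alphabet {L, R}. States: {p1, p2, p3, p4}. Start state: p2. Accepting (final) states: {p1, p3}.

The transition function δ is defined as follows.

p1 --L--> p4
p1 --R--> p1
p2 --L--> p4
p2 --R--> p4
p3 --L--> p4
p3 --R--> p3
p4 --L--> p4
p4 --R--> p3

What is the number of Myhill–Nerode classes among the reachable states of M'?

3

Reachable states from the start: {p2,p3,p4}. Unreachable: {p1} — drop them.
Start with accepting vs non-accepting: {p3} | {p2,p4}.
Refine {p2,p4} on symbol R: members go to different blocks, giving {p2} and {p4}.
The partition is now stable with 3 blocks: {p3} | {p2} | {p4}.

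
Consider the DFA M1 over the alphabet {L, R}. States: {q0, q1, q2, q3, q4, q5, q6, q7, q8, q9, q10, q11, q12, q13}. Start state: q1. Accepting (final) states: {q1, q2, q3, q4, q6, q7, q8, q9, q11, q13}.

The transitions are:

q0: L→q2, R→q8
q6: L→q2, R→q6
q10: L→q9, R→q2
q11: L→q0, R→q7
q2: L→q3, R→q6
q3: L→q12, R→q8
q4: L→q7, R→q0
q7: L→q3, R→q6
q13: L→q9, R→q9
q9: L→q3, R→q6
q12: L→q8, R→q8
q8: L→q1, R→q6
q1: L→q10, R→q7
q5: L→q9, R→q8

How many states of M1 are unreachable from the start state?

5

Starting at q1 and following transitions, the reachable set is {q1, q2, q3, q6, q7, q8, q9, q10, q12}. That leaves q0, q4, q5, q11, q13 unreachable — 5 in total.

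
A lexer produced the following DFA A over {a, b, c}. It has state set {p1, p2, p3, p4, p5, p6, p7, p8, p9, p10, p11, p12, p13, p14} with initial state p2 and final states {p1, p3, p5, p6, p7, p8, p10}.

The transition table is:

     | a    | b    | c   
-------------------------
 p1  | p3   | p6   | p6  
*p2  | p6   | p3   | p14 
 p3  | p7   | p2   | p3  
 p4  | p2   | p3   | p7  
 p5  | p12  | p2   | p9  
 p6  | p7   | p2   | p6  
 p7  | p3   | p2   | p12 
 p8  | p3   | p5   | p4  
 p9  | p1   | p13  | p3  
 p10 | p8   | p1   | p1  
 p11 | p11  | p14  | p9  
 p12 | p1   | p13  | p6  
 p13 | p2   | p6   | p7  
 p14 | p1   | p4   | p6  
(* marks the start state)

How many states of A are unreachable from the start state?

5

No path from p2 leads to p5, p8, p9, p10, p11; the other 9 states are all reachable.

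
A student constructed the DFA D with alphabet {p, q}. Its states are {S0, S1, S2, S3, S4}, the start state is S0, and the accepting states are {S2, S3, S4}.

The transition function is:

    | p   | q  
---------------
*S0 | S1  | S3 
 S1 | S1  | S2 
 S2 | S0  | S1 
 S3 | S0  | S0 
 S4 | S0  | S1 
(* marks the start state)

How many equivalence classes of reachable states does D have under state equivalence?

First remove the unreachable states {S4}; 4 states remain.
Initial partition by acceptance: {S2,S3} | {S0,S1}.
No further refinement is possible. Final partition (2 blocks): {S2,S3} | {S0,S1}.

2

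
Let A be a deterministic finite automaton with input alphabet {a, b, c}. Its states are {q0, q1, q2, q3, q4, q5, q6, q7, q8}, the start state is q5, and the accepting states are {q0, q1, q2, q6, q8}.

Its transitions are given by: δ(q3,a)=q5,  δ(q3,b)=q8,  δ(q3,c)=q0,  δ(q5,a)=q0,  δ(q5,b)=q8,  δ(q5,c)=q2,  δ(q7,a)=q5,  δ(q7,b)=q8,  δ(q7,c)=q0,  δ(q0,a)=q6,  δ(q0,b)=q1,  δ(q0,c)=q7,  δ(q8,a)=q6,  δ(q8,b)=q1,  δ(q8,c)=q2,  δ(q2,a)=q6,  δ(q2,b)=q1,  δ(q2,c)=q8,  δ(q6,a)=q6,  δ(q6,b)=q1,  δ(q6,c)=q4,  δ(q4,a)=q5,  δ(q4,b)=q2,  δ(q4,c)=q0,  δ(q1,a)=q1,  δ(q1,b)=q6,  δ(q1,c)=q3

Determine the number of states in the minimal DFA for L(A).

All states are reachable from the start state.
Initial partition by acceptance: {q0,q1,q2,q6,q8} | {q3,q4,q5,q7}.
Split {q0,q1,q2,q6,q8} by δ(·,c) → {q0,q1,q6} and {q2,q8}.
Refine {q3,q4,q5,q7} on symbol a: members go to different blocks, giving {q3,q4,q7} and {q5}.
No further refinement is possible. Final partition (4 blocks): {q0,q1,q6} | {q3,q4,q7} | {q2,q8} | {q5}.

4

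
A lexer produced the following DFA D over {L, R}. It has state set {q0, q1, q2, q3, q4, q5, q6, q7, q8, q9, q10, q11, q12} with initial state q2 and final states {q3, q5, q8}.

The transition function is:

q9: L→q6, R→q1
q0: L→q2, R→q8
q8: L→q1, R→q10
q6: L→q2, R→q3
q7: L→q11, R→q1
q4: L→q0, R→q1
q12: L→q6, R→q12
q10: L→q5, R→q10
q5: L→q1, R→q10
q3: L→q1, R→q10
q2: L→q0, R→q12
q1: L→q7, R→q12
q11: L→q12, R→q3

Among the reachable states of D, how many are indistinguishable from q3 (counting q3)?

3

Reachable states from the start: {q0,q1,q2,q3,q5,q6,q7,q8,q10,q11,q12}. Unreachable: {q4,q9} — drop them.
P0 = {q3,q5,q8} | {q0,q1,q2,q6,q7,q10,q11,q12}.
Split {q0,q1,q2,q6,q7,q10,q11,q12} by δ(·,L) → {q0,q1,q2,q6,q7,q11,q12} and {q10}.
On input R, block {q0,q1,q2,q6,q7,q11,q12} splits into {q1,q2,q7,q12} and {q0,q6,q11}.
Split {q1,q2,q7,q12} by δ(·,L) → {q2,q7,q12} and {q1}.
On input R, block {q2,q7,q12} splits into {q2,q12} and {q7}.
Stable partition: {q3,q5,q8} | {q2,q12} | {q10} | {q0,q6,q11} | {q1} | {q7} — 6 equivalence classes.
The equivalence class containing q3 is {q3,q5,q8}, of size 3.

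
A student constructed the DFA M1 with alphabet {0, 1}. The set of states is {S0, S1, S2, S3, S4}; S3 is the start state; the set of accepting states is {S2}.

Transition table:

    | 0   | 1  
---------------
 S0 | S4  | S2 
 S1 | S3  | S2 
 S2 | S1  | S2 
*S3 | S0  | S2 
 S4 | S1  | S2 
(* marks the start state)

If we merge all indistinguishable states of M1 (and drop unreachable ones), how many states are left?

All states are reachable from the start state.
Start with accepting vs non-accepting: {S2} | {S0,S1,S3,S4}.
No further refinement is possible. Final partition (2 blocks): {S2} | {S0,S1,S3,S4}.

2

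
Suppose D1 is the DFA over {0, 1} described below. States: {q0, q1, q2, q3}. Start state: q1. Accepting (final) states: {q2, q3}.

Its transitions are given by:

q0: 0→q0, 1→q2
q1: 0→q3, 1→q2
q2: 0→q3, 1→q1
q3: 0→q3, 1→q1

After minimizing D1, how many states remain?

Reachable states from the start: {q1,q2,q3}. Unreachable: {q0} — drop them.
Start with accepting vs non-accepting: {q2,q3} | {q1}.
Stable partition: {q2,q3} | {q1} — 2 equivalence classes.

2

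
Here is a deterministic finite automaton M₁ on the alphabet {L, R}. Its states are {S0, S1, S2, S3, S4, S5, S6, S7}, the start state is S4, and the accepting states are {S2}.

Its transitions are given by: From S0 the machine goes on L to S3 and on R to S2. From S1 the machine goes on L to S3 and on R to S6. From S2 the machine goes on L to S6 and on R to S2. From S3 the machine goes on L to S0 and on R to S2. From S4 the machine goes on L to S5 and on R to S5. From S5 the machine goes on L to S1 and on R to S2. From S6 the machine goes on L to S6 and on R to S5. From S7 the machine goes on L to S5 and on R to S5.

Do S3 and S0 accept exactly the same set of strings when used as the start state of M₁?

Yes

First remove the unreachable states {S7}; 7 states remain.
Start with accepting vs non-accepting: {S2} | {S0,S1,S3,S4,S5,S6}.
On input R, block {S0,S1,S3,S4,S5,S6} splits into {S0,S3,S5} and {S1,S4,S6}.
On input L, block {S0,S3,S5} splits into {S0,S3} and {S5}.
On input L, block {S1,S4,S6} splits into {S1} and {S4} and {S6}.
No further refinement is possible. Final partition (6 blocks): {S2} | {S0,S3} | {S1} | {S5} | {S4} | {S6}.
S3 and S0 lie in the same block of the stable partition, so they are equivalent — no string distinguishes them.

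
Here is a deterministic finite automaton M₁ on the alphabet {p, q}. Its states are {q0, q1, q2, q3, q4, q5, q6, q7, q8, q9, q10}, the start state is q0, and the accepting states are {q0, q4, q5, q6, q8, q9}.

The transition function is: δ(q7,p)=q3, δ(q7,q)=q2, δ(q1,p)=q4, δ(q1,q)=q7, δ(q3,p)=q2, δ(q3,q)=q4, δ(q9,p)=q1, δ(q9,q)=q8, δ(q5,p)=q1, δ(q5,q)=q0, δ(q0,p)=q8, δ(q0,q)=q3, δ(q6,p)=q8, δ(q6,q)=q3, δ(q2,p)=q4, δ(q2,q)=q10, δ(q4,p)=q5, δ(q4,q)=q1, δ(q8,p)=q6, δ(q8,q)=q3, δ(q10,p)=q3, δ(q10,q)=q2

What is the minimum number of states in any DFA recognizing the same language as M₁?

States {q9} cannot be reached from the start state, so discard them.
Initial partition by acceptance: {q0,q4,q5,q6,q8} | {q1,q2,q3,q7,q10}.
On input p, block {q0,q4,q5,q6,q8} splits into {q0,q4,q6,q8} and {q5}.
On input p, block {q0,q4,q6,q8} splits into {q0,q6,q8} and {q4}.
Refine {q1,q2,q3,q7,q10} on symbol p: members go to different blocks, giving {q3,q7,q10} and {q1,q2}.
Split {q3,q7,q10} by δ(·,p) → {q7,q10} and {q3}.
Stable partition: {q0,q6,q8} | {q7,q10} | {q5} | {q4} | {q1,q2} | {q3} — 6 equivalence classes.

6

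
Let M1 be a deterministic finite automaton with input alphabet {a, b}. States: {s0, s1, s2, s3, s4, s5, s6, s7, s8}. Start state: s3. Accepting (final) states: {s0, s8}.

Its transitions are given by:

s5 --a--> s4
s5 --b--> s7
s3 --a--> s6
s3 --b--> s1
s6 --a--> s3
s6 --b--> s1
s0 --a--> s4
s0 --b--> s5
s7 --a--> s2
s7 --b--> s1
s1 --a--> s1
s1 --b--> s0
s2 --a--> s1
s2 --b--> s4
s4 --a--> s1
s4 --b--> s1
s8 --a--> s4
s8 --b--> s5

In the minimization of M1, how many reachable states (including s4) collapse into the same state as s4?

Reachable states from the start: {s0,s1,s2,s3,s4,s5,s6,s7}. Unreachable: {s8} — drop them.
P0 = {s0} | {s1,s2,s3,s4,s5,s6,s7}.
On input b, block {s1,s2,s3,s4,s5,s6,s7} splits into {s2,s3,s4,s5,s6,s7} and {s1}.
On input a, block {s2,s3,s4,s5,s6,s7} splits into {s3,s5,s6,s7} and {s2,s4}.
Split {s3,s5,s6,s7} by δ(·,a) → {s3,s6} and {s5,s7}.
Refine {s2,s4} on symbol b: members go to different blocks, giving {s2} and {s4}.
Split {s5,s7} by δ(·,a) → {s5} and {s7}.
The partition is now stable with 7 blocks: {s0} | {s3,s6} | {s1} | {s2} | {s5} | {s4} | {s7}.
State s4 belongs to the block {s4}, which has 1 states.

1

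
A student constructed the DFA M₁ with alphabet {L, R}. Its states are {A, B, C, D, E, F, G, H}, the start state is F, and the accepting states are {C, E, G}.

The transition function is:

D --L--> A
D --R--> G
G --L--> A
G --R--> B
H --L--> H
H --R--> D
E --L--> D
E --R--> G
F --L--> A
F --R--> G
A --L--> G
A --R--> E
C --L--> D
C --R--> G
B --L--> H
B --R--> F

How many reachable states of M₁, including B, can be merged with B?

2

First remove the unreachable states {C}; 7 states remain.
Initial partition by acceptance: {E,G} | {A,B,D,F,H}.
Refine {E,G} on symbol R: members go to different blocks, giving {E} and {G}.
On input L, block {A,B,D,F,H} splits into {B,D,F,H} and {A}.
Refine {B,D,F,H} on symbol L: members go to different blocks, giving {B,H} and {D,F}.
Stable partition: {E} | {B,H} | {G} | {A} | {D,F} — 5 equivalence classes.
State B belongs to the block {B,H}, which has 2 states.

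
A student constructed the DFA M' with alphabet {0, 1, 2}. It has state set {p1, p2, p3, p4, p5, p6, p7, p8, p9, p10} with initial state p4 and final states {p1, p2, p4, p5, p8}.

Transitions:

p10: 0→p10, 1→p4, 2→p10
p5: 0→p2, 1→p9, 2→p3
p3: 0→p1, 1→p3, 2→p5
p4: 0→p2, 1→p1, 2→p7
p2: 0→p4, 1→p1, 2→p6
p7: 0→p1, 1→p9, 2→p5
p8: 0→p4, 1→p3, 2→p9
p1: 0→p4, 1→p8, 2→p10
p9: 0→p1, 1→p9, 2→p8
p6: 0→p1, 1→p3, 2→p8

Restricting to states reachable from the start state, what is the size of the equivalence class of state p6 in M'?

All states are reachable from the start state.
P0 = {p1,p2,p4,p5,p8} | {p3,p6,p7,p9,p10}.
Split {p1,p2,p4,p5,p8} by δ(·,1) → {p1,p2,p4} and {p5,p8}.
On input 1, block {p1,p2,p4} splits into {p2,p4} and {p1}.
Refine {p3,p6,p7,p9,p10} on symbol 0: members go to different blocks, giving {p3,p6,p7,p9} and {p10}.
No further refinement is possible. Final partition (5 blocks): {p2,p4} | {p3,p6,p7,p9} | {p5,p8} | {p1} | {p10}.
The equivalence class containing p6 is {p3,p6,p7,p9}, of size 4.

4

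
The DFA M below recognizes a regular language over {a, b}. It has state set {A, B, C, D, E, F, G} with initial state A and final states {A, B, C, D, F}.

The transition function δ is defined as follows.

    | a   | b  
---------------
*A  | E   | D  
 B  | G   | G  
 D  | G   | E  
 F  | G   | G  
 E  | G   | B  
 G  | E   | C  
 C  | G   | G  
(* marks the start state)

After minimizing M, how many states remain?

Reachable states from the start: {A,B,C,D,E,G}. Unreachable: {F} — drop them.
P0 = {A,B,C,D} | {E,G}.
Split {A,B,C,D} by δ(·,b) → {B,C,D} and {A}.
No further refinement is possible. Final partition (3 blocks): {B,C,D} | {E,G} | {A}.

3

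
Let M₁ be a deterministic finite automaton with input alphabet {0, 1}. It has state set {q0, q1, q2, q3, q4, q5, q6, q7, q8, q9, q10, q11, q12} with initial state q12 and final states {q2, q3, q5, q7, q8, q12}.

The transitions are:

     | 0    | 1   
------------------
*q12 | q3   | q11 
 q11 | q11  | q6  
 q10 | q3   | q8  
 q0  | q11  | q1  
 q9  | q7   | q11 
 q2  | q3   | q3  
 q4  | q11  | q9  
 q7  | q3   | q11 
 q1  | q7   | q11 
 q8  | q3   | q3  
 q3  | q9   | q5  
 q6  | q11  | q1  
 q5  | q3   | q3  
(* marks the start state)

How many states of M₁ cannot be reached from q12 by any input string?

5

No path from q12 leads to q0, q2, q4, q8, q10; the other 8 states are all reachable.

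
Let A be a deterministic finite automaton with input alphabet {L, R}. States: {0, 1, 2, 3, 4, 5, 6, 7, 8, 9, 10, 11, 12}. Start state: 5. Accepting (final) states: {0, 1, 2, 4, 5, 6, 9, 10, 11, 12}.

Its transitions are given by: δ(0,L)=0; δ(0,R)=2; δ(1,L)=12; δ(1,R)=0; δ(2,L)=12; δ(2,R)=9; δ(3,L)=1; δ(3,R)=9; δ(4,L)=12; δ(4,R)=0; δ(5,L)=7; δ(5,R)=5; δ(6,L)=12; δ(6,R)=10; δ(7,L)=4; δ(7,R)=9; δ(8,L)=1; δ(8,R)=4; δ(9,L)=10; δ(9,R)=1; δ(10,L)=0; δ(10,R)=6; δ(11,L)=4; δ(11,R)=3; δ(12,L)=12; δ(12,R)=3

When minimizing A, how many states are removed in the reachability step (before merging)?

Starting at 5 and following transitions, the reachable set is {0, 1, 2, 3, 4, 5, 6, 7, 9, 10, 12}. That leaves 8, 11 unreachable — 2 in total.

2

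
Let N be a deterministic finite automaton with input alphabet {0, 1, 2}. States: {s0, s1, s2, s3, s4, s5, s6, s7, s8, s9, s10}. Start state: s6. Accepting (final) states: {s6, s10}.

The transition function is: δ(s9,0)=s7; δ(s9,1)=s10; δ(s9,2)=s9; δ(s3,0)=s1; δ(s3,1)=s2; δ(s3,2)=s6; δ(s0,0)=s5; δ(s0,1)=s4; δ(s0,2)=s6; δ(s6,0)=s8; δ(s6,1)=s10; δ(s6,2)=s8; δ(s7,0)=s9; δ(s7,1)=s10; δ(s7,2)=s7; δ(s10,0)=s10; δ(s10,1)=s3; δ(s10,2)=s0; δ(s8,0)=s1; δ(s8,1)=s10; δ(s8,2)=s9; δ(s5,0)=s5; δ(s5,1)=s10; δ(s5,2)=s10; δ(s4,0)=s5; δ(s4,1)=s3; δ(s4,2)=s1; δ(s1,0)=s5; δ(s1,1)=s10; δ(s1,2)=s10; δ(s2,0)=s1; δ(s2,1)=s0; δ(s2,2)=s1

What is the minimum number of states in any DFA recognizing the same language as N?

Every state is reachable, so we keep all 11.
Initial partition by acceptance: {s6,s10} | {s0,s1,s2,s3,s4,s5,s7,s8,s9}.
Split {s6,s10} by δ(·,0) → {s6} and {s10}.
On input 1, block {s0,s1,s2,s3,s4,s5,s7,s8,s9} splits into {s1,s5,s7,s8,s9} and {s0,s2,s3,s4}.
Split {s1,s5,s7,s8,s9} by δ(·,2) → {s7,s8,s9} and {s1,s5}.
Split {s7,s8,s9} by δ(·,0) → {s7,s9} and {s8}.
Split {s0,s2,s3,s4} by δ(·,2) → {s0,s3} and {s2,s4}.
The partition is now stable with 7 blocks: {s6} | {s7,s9} | {s10} | {s0,s3} | {s1,s5} | {s8} | {s2,s4}.

7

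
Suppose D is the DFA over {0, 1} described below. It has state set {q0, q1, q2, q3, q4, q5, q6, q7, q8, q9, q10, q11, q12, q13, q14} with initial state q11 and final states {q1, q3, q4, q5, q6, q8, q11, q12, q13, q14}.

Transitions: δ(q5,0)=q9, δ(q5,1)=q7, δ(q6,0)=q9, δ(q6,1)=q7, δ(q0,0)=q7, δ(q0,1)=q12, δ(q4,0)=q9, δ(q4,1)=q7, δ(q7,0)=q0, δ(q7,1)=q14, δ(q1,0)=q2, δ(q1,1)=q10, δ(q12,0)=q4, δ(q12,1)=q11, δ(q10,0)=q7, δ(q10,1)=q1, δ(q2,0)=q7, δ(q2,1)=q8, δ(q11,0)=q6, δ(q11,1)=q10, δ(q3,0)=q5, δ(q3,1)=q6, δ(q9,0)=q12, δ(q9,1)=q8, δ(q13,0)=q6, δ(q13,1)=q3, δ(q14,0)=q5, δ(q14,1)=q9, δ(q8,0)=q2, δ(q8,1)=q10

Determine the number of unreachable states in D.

2

BFS from q11 reaches {q0, q1, q2, q4, q5, q6, q7, q8, q9, q10, q11, q12, q14}; the 2 state(s) q3, q13 are never visited.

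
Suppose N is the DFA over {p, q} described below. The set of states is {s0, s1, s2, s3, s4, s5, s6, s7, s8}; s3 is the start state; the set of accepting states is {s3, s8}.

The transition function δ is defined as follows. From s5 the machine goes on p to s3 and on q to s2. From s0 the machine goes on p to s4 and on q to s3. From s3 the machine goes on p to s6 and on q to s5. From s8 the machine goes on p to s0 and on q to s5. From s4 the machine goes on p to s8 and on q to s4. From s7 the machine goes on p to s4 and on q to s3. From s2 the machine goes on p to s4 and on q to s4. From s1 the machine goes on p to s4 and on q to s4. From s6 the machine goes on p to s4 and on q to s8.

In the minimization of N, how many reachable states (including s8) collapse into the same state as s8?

2

States {s1,s7} cannot be reached from the start state, so discard them.
Start with accepting vs non-accepting: {s3,s8} | {s0,s2,s4,s5,s6}.
Split {s0,s2,s4,s5,s6} by δ(·,p) → {s0,s2,s6} and {s4,s5}.
Split {s0,s2,s6} by δ(·,q) → {s0,s6} and {s2}.
Refine {s4,s5} on symbol q: members go to different blocks, giving {s4} and {s5}.
The partition is now stable with 5 blocks: {s3,s8} | {s0,s6} | {s4} | {s2} | {s5}.
State s8 belongs to the block {s3,s8}, which has 2 states.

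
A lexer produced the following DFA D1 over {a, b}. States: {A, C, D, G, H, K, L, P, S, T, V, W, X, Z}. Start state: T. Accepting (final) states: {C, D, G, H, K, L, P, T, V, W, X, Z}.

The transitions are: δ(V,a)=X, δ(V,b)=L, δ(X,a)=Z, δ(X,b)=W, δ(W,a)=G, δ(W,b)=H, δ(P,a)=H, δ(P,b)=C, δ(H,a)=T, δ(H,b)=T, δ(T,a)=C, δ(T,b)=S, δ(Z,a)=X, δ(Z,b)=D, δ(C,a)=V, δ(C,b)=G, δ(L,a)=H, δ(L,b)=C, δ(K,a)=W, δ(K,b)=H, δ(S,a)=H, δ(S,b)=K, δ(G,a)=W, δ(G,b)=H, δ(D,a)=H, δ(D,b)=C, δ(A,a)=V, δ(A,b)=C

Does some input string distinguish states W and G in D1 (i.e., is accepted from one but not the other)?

No

States {A,P} cannot be reached from the start state, so discard them.
P0 = {C,D,G,H,K,L,T,V,W,X,Z} | {S}.
Refine {C,D,G,H,K,L,T,V,W,X,Z} on symbol b: members go to different blocks, giving {C,D,G,H,K,L,V,W,X,Z} and {T}.
Refine {C,D,G,H,K,L,V,W,X,Z} on symbol a: members go to different blocks, giving {C,D,G,K,L,V,W,X,Z} and {H}.
Refine {C,D,G,K,L,V,W,X,Z} on symbol a: members go to different blocks, giving {C,G,K,V,W,X,Z} and {D,L}.
Split {C,G,K,V,W,X,Z} by δ(·,b) → {G,K,W} and {V,Z} and {C,X}.
No further refinement is possible. Final partition (7 blocks): {G,K,W} | {S} | {T} | {H} | {D,L} | {V,Z} | {C,X}.
W and G lie in the same block of the stable partition, so they are equivalent — no string distinguishes them.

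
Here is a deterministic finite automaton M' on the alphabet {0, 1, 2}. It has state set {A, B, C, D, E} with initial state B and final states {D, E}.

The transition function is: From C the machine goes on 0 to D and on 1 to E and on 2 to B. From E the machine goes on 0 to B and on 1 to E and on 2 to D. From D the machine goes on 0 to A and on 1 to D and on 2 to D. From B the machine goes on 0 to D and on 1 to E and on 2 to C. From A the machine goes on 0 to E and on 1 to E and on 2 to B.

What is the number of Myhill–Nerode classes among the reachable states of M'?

Initial partition by acceptance: {D,E} | {A,B,C}.
The partition is now stable with 2 blocks: {D,E} | {A,B,C}.

2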